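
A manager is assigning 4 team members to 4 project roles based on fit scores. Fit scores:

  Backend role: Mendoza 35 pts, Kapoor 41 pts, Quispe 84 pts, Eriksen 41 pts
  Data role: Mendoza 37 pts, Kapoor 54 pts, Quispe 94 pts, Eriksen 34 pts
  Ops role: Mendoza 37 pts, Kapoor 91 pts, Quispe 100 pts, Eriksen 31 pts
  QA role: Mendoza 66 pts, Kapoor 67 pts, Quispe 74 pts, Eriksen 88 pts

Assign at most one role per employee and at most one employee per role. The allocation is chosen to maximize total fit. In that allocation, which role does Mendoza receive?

Optimal: Mendoza→Backend role (35 pts), Kapoor→Ops role (91 pts), Quispe→Data role (94 pts), Eriksen→QA role (88 pts) — total 35+91+94+88 = 308 pts.
Column-greedy (each role in turn goes to its best remaining employee) gives 263 pts, worse by 45.
Next-best assignment: Mendoza→Data role, Kapoor→Ops role, Quispe→Backend role, Eriksen→QA role = 300 pts.
Mendoza's own top role is QA role (66 pts), but forcing Mendoza→QA role and reassigning the rest optimally gives only 292 pts — worse by 16.

Mendoza receives Backend role.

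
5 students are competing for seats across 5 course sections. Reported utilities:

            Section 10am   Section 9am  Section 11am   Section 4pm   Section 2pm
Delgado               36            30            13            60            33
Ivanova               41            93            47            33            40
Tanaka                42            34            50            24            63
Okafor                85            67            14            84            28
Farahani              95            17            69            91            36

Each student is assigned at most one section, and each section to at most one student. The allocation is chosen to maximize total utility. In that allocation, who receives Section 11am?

Farahani receives Section 11am.

This is the linear assignment problem.
Optimal: Delgado→Section 4pm (60 points), Ivanova→Section 9am (93 points), Tanaka→Section 2pm (63 points), Okafor→Section 10am (85 points), Farahani→Section 11am (69 points) — total 60+93+63+85+69 = 370 points.
Column-greedy (each section in turn goes to its best remaining student) gives 355 points, worse by 15.
No other one-to-one assignment exceeds 370 points.
Farahani's own top section is Section 10am (95 points), but forcing Farahani→Section 10am and reassigning the rest optimally gives only 355 points — worse by 15.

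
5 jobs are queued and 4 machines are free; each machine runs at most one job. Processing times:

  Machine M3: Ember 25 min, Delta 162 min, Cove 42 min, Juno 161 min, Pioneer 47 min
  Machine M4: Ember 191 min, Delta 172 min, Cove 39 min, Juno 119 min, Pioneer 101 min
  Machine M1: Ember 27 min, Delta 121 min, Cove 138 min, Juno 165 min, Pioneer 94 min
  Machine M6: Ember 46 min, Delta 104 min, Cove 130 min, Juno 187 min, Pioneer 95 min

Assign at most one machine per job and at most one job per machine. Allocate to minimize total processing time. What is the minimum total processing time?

Minimum total: 217 min

Treat this as an assignment problem: match each job to one machine.
Optimal: Pioneer→Machine M3 (47 min), Cove→Machine M4 (39 min), Ember→Machine M1 (27 min), Delta→Machine M6 (104 min) — total 47+39+27+104 = 217 min.
Column-greedy (each machine in turn goes to its cheapest remaining job) gives 262 min, worse by 45.
Next-best assignment: Pioneer→Machine M3, Cove→Machine M4, Delta→Machine M1, Ember→Machine M6 = 253 min.
Checked against all permutations: 217 min is optimal.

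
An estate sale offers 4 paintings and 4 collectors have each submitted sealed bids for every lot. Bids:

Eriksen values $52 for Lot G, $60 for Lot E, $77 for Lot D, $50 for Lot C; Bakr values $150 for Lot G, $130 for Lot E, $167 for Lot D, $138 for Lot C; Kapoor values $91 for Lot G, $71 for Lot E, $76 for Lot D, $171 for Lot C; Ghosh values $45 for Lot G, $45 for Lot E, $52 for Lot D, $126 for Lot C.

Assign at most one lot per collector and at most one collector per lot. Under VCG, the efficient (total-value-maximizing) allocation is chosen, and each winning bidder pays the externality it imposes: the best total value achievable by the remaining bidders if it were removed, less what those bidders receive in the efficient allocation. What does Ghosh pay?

Ghosh pays $80.

Efficient allocation: Eriksen→Lot E ($60), Bakr→Lot D ($167), Kapoor→Lot G ($91), Ghosh→Lot C ($126); total welfare W = $444.
Ghosh receives Lot C at value $126, so the others get W − 126 = $318.
Without Ghosh: best allocation of the remaining 3 bidders over all 4 lots is Eriksen→Lot E ($60), Bakr→Lot D ($167), Kapoor→Lot C ($171), total $398.
VCG payment = (others' best without Ghosh) − (others' welfare with Ghosh) = 398 − 318 = $80.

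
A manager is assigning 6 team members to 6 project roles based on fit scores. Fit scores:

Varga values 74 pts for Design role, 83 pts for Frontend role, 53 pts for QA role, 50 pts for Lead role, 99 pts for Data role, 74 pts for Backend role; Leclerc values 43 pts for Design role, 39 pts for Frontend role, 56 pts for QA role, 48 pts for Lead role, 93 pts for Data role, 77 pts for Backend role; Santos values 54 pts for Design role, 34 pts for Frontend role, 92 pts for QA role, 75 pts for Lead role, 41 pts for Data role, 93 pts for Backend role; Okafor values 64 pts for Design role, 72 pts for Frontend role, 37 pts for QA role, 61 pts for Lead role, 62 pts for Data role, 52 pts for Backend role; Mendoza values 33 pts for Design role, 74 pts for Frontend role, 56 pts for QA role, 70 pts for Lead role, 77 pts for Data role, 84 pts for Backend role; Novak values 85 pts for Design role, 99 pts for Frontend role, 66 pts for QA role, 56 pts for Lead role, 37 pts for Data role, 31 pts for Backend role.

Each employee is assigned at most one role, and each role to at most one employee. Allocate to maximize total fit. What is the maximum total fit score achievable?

Maximum total: 503 pts

Optimal: Varga→Design role (74 pts), Leclerc→Data role (93 pts), Santos→QA role (92 pts), Okafor→Lead role (61 pts), Mendoza→Backend role (84 pts), Novak→Frontend role (99 pts) — total 74+93+92+61+84+99 = 503 pts.
Max-entry greedy (repeatedly take the single best remaining cell) gives 481 pts, worse by 22.
Next-best assignment: Varga→Data role, Leclerc→Backend role, Santos→QA role, Okafor→Design role, Mendoza→Lead role, Novak→Frontend role = 501 pts.
Checked against all permutations: 503 pts is optimal.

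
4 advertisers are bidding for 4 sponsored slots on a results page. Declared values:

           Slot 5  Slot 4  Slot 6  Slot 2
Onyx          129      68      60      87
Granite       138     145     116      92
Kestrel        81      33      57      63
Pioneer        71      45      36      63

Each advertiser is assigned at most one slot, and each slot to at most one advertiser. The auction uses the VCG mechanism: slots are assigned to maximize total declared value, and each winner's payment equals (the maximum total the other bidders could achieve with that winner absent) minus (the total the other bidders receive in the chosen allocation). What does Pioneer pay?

Efficient allocation: Onyx→Slot 5 ($129), Granite→Slot 4 ($145), Kestrel→Slot 6 ($57), Pioneer→Slot 2 ($63); total welfare W = $394.
Pioneer receives Slot 2 at value $63, so the others get W − 63 = $331.
Without Pioneer: best allocation of the remaining 3 bidders over all 4 slots is Onyx→Slot 5 ($129), Granite→Slot 4 ($145), Kestrel→Slot 2 ($63), total $337.
VCG payment = (others' best without Pioneer) − (others' welfare with Pioneer) = 337 − 331 = $6.

Pioneer pays $6.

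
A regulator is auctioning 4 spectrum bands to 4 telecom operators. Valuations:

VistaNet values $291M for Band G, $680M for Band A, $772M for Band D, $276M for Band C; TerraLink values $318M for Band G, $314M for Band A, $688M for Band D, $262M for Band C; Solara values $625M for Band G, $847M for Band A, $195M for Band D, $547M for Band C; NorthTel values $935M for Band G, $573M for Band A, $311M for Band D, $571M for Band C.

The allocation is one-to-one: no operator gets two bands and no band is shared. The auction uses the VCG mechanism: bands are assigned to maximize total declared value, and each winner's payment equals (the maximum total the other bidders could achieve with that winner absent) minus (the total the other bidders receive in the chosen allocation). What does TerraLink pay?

TerraLink pays $392M.

Efficient allocation: VistaNet→Band A ($680M), TerraLink→Band D ($688M), Solara→Band C ($547M), NorthTel→Band G ($935M); total welfare W = $2850M.
TerraLink receives Band D at value $688M, so the others get W − 688 = $2162M.
Without TerraLink: best allocation of the remaining 3 bidders over all 4 bands is VistaNet→Band D ($772M), Solara→Band A ($847M), NorthTel→Band G ($935M), total $2554M.
VCG payment = (others' best without TerraLink) − (others' welfare with TerraLink) = 2554 − 2162 = $392M.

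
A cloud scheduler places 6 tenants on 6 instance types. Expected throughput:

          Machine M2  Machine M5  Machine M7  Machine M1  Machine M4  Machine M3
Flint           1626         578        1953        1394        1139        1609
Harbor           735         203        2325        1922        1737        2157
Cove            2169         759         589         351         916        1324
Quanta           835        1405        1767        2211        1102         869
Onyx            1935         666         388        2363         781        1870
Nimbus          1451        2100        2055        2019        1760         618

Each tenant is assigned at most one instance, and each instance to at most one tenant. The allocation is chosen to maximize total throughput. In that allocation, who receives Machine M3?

Optimal: Flint→Machine M7 (1953 ops/s), Harbor→Machine M4 (1737 ops/s), Cove→Machine M2 (2169 ops/s), Quanta→Machine M1 (2211 ops/s), Onyx→Machine M3 (1870 ops/s), Nimbus→Machine M5 (2100 ops/s) — total 1953+1737+2169+2211+1870+2100 = 12040 ops/s.
Row-greedy (each tenant in turn takes its best remaining instance) gives 11371 ops/s, worse by 669.
Next-best assignment: Flint→Machine M7, Harbor→Machine M3, Cove→Machine M2, Quanta→Machine M4, Onyx→Machine M1, Nimbus→Machine M5 = 11844 ops/s.
Swapping Nimbus↔Cove (Nimbus→Machine M2 1451 ops/s, Cove→Machine M5 759 ops/s) loses 2059.
Onyx's own top instance is Machine M1 (2363 ops/s), but forcing Onyx→Machine M1 and reassigning the rest optimally gives only 11844 ops/s — worse by 196.

Onyx receives Machine M3.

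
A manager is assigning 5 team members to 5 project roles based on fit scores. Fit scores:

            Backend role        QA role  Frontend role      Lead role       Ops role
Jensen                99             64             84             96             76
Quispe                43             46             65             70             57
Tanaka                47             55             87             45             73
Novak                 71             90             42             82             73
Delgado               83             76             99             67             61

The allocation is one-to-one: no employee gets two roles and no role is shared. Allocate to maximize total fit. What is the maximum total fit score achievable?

Maximum total: 431 pts

Optimal: Jensen→Backend role (99 pts), Quispe→Lead role (70 pts), Tanaka→Ops role (73 pts), Novak→QA role (90 pts), Delgado→Frontend role (99 pts) — total 99+70+73+90+99 = 431 pts.
Row-greedy (each employee in turn takes its best remaining role) gives 407 pts, worse by 24.
Every other assignment is strictly worse.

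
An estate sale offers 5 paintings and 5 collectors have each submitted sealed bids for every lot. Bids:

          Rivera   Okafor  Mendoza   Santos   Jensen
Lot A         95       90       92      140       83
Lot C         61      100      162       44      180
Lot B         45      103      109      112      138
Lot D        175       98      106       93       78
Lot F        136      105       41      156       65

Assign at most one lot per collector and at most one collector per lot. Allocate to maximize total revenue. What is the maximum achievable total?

Maximum total: $721

Optimal: Rivera→Lot D ($175), Okafor→Lot A ($90), Mendoza→Lot C ($162), Santos→Lot F ($156), Jensen→Lot B ($138) — total 175+90+162+156+138 = $721.
Column-greedy (each lot in turn goes to its best remaining collector) gives $709, worse by 12.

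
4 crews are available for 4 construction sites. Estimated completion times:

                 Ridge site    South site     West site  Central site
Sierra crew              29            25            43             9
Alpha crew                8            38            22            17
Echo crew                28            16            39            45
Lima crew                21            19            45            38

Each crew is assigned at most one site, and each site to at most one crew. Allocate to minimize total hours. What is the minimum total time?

Min total: 68 hours

Treat this as an assignment problem: match each crew to one site.
Optimal: Sierra crew→Central site (9 hours), Alpha crew→West site (22 hours), Echo crew→South site (16 hours), Lima crew→Ridge site (21 hours) — total 9+22+16+21 = 68 hours.
Column-greedy (each site in turn goes to its cheapest remaining crew) gives 105 hours, worse by 37.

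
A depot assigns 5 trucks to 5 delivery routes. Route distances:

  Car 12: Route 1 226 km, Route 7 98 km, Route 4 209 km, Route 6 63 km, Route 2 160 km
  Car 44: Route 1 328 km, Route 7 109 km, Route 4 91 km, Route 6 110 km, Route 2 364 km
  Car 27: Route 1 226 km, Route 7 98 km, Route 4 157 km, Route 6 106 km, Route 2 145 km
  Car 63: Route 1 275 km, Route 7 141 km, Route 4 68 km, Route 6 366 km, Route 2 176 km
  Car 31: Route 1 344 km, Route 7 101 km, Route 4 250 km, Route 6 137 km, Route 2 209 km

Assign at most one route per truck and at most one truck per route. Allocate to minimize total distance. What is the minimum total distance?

Optimal: Car 12→Route 1 (226 km), Car 44→Route 6 (110 km), Car 27→Route 2 (145 km), Car 63→Route 4 (68 km), Car 31→Route 7 (101 km) — total 226+110+145+68+101 = 650 km.
Row-greedy (each truck in turn takes its cheapest remaining route) gives 772 km, worse by 122.
Next-best assignment: Car 12→Route 6, Car 44→Route 4, Car 27→Route 1, Car 63→Route 2, Car 31→Route 7 = 657 km.
Every other assignment is strictly worse.

Minimum total: 650 km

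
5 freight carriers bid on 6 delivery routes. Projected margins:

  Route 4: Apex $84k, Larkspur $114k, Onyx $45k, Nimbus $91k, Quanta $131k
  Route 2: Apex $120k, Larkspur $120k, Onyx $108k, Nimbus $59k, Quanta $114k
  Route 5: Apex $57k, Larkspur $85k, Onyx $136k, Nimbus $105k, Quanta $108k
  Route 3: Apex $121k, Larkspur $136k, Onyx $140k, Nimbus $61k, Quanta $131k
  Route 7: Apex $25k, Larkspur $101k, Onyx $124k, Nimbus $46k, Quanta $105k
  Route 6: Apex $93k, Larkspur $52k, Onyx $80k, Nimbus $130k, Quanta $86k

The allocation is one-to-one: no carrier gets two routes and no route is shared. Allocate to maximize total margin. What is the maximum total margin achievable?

Optimal: Apex→Route 2 ($120k), Larkspur→Route 3 ($136k), Onyx→Route 5 ($136k), Nimbus→Route 6 ($130k), Quanta→Route 4 ($131k) — total 120+136+136+130+131 = $653k.
Column-greedy (each route in turn goes to its best remaining carrier) gives $569k, worse by 84.
Next-best assignment: Apex→Route 2, Larkspur→Route 3, Onyx→Route 7, Nimbus→Route 6, Quanta→Route 4 = $641k.
Every other assignment is strictly worse.

Max total: $653k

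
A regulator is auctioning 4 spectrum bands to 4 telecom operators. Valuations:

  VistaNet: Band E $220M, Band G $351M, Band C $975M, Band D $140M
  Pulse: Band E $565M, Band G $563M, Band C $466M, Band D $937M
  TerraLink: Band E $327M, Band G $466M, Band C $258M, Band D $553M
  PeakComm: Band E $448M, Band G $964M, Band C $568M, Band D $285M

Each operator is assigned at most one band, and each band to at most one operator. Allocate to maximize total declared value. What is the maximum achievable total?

Optimal: VistaNet→Band C ($975M), Pulse→Band D ($937M), TerraLink→Band E ($327M), PeakComm→Band G ($964M) — total 975+937+327+964 = $3203M.
Column-greedy (each band in turn goes to its best remaining operator) gives $3057M, worse by 146.

Maximum total: $3203M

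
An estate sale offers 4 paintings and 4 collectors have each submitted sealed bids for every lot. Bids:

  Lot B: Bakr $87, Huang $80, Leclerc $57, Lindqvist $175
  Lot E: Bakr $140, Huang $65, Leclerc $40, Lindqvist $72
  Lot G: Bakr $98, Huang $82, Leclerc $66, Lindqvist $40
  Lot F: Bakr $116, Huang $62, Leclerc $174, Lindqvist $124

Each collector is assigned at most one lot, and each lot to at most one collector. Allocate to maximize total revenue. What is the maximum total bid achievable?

Treat this as an assignment problem: match each collector to one lot.
Optimal: Bakr→Lot E ($140), Huang→Lot G ($82), Leclerc→Lot F ($174), Lindqvist→Lot B ($175) — total 140+82+174+175 = $571.
Next-best assignment: Bakr→Lot G, Huang→Lot E, Leclerc→Lot F, Lindqvist→Lot B = $512.

Max total: $571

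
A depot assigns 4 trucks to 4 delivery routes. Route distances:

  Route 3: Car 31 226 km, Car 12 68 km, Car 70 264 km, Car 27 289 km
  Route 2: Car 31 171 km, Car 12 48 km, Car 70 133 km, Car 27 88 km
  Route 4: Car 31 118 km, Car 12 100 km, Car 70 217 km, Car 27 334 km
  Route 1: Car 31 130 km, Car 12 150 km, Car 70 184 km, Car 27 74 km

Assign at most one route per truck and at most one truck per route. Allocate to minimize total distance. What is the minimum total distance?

Optimal: Car 31→Route 4 (118 km), Car 12→Route 3 (68 km), Car 70→Route 2 (133 km), Car 27→Route 1 (74 km) — total 118+68+133+74 = 393 km.
Column-greedy (each route in turn goes to its cheapest remaining truck) gives 458 km, worse by 65.
Swapping Car 27↔Car 31 (Car 27→Route 4 334 km, Car 31→Route 1 130 km) adds 272.

Min total: 393 km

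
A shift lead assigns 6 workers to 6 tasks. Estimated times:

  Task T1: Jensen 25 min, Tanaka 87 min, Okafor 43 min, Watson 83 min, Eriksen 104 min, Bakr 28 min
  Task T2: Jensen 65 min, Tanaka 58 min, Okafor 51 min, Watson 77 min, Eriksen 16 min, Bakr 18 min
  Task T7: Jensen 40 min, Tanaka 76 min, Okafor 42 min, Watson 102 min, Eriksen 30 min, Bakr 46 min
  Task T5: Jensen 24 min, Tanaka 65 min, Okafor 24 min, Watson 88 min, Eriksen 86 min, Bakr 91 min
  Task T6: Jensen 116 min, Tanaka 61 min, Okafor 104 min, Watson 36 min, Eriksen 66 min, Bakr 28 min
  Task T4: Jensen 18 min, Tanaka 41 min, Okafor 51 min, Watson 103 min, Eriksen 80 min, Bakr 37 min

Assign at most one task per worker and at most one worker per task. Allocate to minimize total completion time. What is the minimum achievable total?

Minimum total: 174 min

Optimal: Jensen→Task T1 (25 min), Tanaka→Task T4 (41 min), Okafor→Task T5 (24 min), Watson→Task T6 (36 min), Eriksen→Task T7 (30 min), Bakr→Task T2 (18 min) — total 25+41+24+36+30+18 = 174 min.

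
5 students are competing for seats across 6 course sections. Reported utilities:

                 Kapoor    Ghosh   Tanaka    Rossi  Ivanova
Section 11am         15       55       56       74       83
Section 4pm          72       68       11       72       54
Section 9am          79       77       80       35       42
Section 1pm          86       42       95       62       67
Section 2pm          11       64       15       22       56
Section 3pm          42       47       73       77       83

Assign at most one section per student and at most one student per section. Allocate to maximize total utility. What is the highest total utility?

Treat this as an assignment problem: match each student to one section.
Optimal: Kapoor→Section 4pm (72 points), Ghosh→Section 9am (77 points), Tanaka→Section 1pm (95 points), Rossi→Section 3pm (77 points), Ivanova→Section 11am (83 points) — total 72+77+95+77+83 = 404 points.
Column-greedy (each section in turn goes to its best remaining student) gives 361 points, worse by 43.

Max total: 404 points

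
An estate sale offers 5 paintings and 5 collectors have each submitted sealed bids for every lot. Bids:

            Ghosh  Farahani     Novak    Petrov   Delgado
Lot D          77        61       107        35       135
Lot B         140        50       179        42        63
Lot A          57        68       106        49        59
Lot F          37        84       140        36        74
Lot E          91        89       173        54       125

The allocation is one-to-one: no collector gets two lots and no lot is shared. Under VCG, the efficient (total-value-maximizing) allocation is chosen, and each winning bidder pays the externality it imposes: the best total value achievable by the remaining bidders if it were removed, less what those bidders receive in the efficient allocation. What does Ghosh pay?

Efficient allocation: Ghosh→Lot B ($140), Farahani→Lot F ($84), Novak→Lot E ($173), Petrov→Lot A ($49), Delgado→Lot D ($135); total welfare W = $581.
Ghosh receives Lot B at value $140, so the others get W − 140 = $441.
Without Ghosh: best allocation of the remaining 4 bidders over all 5 lots is Farahani→Lot F ($84), Novak→Lot B ($179), Petrov→Lot E ($54), Delgado→Lot D ($135), total $452.
VCG payment = (others' best without Ghosh) − (others' welfare with Ghosh) = 452 − 441 = $11.

Ghosh pays $11.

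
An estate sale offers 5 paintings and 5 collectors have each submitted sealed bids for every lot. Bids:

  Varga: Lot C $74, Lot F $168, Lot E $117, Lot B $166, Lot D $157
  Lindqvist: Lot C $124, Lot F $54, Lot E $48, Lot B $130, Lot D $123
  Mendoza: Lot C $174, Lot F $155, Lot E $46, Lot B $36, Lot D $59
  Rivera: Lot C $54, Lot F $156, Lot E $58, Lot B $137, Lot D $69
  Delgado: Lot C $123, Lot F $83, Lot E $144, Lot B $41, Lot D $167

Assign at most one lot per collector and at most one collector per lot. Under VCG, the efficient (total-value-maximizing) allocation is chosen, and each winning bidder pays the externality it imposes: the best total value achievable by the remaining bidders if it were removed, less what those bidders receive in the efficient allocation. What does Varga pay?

Varga pays $30.

Efficient allocation: Varga→Lot B ($166), Lindqvist→Lot D ($123), Mendoza→Lot C ($174), Rivera→Lot F ($156), Delgado→Lot E ($144); total welfare W = $763.
Varga receives Lot B at value $166, so the others get W − 166 = $597.
Without Varga: best allocation of the remaining 4 bidders over all 5 lots is Lindqvist→Lot B ($130), Mendoza→Lot C ($174), Rivera→Lot F ($156), Delgado→Lot D ($167), total $627.
VCG payment = (others' best without Varga) − (others' welfare with Varga) = 627 − 597 = $30.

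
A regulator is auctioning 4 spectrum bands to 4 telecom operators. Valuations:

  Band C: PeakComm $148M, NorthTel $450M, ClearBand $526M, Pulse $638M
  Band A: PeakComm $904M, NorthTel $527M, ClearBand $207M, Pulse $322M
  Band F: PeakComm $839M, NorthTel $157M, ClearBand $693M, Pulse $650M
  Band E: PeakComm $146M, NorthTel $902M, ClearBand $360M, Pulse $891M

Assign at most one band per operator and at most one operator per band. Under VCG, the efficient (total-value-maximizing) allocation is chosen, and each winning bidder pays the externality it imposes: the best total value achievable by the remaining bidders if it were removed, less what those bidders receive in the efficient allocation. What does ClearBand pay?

Efficient allocation: PeakComm→Band A ($904M), NorthTel→Band E ($902M), ClearBand→Band F ($693M), Pulse→Band C ($638M); total welfare W = $3137M.
ClearBand receives Band F at value $693M, so the others get W − 693 = $2444M.
Without ClearBand: best allocation of the remaining 3 bidders over all 4 bands is PeakComm→Band A ($904M), NorthTel→Band E ($902M), Pulse→Band F ($650M), total $2456M.
VCG payment = (others' best without ClearBand) − (others' welfare with ClearBand) = 2456 − 2444 = $12M.

ClearBand pays $12M.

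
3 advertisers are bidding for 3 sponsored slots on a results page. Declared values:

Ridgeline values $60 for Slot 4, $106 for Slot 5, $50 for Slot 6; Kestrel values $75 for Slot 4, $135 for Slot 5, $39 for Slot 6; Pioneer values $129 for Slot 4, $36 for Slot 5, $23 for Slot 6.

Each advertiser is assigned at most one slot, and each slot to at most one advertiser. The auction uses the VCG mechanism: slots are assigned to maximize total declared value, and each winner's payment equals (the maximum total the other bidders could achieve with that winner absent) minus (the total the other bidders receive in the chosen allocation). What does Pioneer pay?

Pioneer pays $10.

Efficient allocation: Ridgeline→Slot 6 ($50), Kestrel→Slot 5 ($135), Pioneer→Slot 4 ($129); total welfare W = $314.
Pioneer receives Slot 4 at value $129, so the others get W − 129 = $185.
Without Pioneer: best allocation of the remaining 2 bidders over all 3 slots is Ridgeline→Slot 4 ($60), Kestrel→Slot 5 ($135), total $195.
VCG payment = (others' best without Pioneer) − (others' welfare with Pioneer) = 195 − 185 = $10.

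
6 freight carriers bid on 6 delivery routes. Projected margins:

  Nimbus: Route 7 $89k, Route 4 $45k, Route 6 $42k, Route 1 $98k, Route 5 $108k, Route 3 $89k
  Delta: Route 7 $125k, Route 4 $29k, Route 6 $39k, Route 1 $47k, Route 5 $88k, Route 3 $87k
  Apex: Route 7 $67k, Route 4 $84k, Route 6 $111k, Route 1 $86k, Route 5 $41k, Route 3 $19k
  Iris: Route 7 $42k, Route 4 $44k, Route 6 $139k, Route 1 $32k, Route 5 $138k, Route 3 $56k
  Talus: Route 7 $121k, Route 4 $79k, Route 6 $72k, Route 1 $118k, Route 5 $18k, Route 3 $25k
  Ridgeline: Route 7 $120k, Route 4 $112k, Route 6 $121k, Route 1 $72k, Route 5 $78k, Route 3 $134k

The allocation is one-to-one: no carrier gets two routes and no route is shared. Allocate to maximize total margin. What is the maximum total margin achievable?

Max total: $708k

Treat this as an assignment problem: match each carrier to one route.
Optimal: Nimbus→Route 5 ($108k), Delta→Route 7 ($125k), Apex→Route 4 ($84k), Iris→Route 6 ($139k), Talus→Route 1 ($118k), Ridgeline→Route 3 ($134k) — total 108+125+84+139+118+134 = $708k.
Column-greedy (each route in turn goes to its best remaining carrier) gives $621k, worse by 87.
Next-best assignment: Nimbus→Route 3, Delta→Route 7, Apex→Route 6, Iris→Route 5, Talus→Route 1, Ridgeline→Route 4 = $693k.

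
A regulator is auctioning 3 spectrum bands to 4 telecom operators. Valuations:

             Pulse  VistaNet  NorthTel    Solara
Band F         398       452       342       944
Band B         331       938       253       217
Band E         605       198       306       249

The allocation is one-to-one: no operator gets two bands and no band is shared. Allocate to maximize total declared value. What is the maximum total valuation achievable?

Maximum total: $2487M

Optimal: Solara→Band F ($944M), VistaNet→Band B ($938M), Pulse→Band E ($605M) — total 944+938+605 = $2487M.
Swapping Pulse↔VistaNet (Pulse→Band B $331M, VistaNet→Band E $198M) loses 1014.
Checked against all permutations: $2487M is optimal.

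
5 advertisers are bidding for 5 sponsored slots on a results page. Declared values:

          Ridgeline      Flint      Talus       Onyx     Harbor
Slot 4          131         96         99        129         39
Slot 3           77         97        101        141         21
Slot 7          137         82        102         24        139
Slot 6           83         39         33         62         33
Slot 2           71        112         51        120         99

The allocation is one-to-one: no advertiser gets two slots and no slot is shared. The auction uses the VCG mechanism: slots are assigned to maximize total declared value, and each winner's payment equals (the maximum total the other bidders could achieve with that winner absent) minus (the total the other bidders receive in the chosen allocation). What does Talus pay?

Talus pays $48.

Efficient allocation: Ridgeline→Slot 6 ($83), Flint→Slot 2 ($112), Talus→Slot 4 ($99), Onyx→Slot 3 ($141), Harbor→Slot 7 ($139); total welfare W = $574.
Talus receives Slot 4 at value $99, so the others get W − 99 = $475.
Without Talus: best allocation of the remaining 4 bidders over all 5 slots is Ridgeline→Slot 4 ($131), Flint→Slot 2 ($112), Onyx→Slot 3 ($141), Harbor→Slot 7 ($139), total $523.
VCG payment = (others' best without Talus) − (others' welfare with Talus) = 523 − 475 = $48.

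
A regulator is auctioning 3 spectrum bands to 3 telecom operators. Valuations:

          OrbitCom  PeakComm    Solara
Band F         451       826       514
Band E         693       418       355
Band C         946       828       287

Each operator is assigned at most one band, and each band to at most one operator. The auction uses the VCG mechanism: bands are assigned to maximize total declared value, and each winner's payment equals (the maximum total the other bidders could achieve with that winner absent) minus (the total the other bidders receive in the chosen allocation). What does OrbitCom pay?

Efficient allocation: OrbitCom→Band C ($946M), PeakComm→Band F ($826M), Solara→Band E ($355M); total welfare W = $2127M.
OrbitCom receives Band C at value $946M, so the others get W − 946 = $1181M.
Without OrbitCom: best allocation of the remaining 2 bidders over all 3 bands is PeakComm→Band C ($828M), Solara→Band F ($514M), total $1342M.
VCG payment = (others' best without OrbitCom) − (others' welfare with OrbitCom) = 1342 − 1181 = $161M.

OrbitCom pays $161M.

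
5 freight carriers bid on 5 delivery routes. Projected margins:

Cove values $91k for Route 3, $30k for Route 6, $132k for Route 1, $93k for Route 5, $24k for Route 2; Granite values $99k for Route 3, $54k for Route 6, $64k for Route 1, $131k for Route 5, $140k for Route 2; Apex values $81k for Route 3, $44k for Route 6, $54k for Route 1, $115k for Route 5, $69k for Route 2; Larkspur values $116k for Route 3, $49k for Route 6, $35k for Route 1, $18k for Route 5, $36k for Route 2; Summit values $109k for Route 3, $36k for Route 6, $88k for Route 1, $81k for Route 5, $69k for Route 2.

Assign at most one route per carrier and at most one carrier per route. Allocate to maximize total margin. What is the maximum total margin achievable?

Maximum total: $545k

This is the linear assignment problem.
Optimal: Cove→Route 1 ($132k), Granite→Route 2 ($140k), Apex→Route 5 ($115k), Larkspur→Route 6 ($49k), Summit→Route 3 ($109k) — total 132+140+115+49+109 = $545k.
Row-greedy (each carrier in turn takes its best remaining route) gives $539k, worse by 6.
No other one-to-one assignment exceeds $545k.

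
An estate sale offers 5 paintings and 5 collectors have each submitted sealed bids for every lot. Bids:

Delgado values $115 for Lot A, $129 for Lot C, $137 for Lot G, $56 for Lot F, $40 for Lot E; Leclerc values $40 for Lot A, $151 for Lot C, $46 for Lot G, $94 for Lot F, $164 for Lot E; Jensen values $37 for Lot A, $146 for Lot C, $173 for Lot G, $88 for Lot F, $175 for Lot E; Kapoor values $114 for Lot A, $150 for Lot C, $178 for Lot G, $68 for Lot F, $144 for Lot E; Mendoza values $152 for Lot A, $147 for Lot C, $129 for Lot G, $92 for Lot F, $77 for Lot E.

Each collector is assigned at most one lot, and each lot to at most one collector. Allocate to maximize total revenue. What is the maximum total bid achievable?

Optimal: Delgado→Lot C ($129), Leclerc→Lot F ($94), Jensen→Lot E ($175), Kapoor→Lot G ($178), Mendoza→Lot A ($152) — total 129+94+175+178+152 = $728.
Column-greedy (each lot in turn goes to its best remaining collector) gives $609, worse by 119.
Next-best assignment: Delgado→Lot F, Leclerc→Lot C, Jensen→Lot E, Kapoor→Lot G, Mendoza→Lot A = $712.
Every other assignment is strictly worse.

Maximum total: $728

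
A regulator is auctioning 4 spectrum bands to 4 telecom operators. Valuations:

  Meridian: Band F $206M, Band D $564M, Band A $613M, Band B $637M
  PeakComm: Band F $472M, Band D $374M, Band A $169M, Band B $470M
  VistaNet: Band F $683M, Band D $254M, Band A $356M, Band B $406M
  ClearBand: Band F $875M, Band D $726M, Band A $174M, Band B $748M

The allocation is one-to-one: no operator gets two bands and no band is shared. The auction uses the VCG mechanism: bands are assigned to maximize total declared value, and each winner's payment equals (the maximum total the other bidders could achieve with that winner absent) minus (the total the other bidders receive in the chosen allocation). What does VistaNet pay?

Efficient allocation: Meridian→Band A ($613M), PeakComm→Band B ($470M), VistaNet→Band F ($683M), ClearBand→Band D ($726M); total welfare W = $2492M.
VistaNet receives Band F at value $683M, so the others get W − 683 = $1809M.
Without VistaNet: best allocation of the remaining 3 bidders over all 4 bands is Meridian→Band A ($613M), PeakComm→Band B ($470M), ClearBand→Band F ($875M), total $1958M.
VCG payment = (others' best without VistaNet) − (others' welfare with VistaNet) = 1958 − 1809 = $149M.

VistaNet pays $149M.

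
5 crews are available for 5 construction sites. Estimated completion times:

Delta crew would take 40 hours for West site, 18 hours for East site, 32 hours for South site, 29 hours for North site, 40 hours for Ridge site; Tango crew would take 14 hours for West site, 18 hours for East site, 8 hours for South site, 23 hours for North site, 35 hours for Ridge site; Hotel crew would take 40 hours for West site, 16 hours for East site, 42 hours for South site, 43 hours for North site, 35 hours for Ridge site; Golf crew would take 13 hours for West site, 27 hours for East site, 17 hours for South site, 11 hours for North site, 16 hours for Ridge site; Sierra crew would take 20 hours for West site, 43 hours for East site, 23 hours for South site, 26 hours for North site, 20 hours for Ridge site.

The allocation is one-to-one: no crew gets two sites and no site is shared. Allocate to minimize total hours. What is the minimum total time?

Treat this as an assignment problem: match each crew to one site.
Optimal: Delta crew→North site (29 hours), Tango crew→South site (8 hours), Hotel crew→East site (16 hours), Golf crew→West site (13 hours), Sierra crew→Ridge site (20 hours) — total 29+8+16+13+20 = 86 hours.
Swapping Sierra crew↔Tango crew (Sierra crew→South site 23 hours, Tango crew→Ridge site 35 hours) adds 30.

Minimum total: 86 hours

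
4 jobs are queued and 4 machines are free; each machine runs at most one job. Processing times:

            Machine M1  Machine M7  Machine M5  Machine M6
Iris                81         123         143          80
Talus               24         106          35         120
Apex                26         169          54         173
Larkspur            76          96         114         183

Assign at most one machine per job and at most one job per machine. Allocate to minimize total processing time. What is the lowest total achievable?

This is the linear assignment problem.
Optimal: Iris→Machine M6 (80 min), Talus→Machine M5 (35 min), Apex→Machine M1 (26 min), Larkspur→Machine M7 (96 min) — total 80+35+26+96 = 237 min.
Column-greedy (each machine in turn goes to its cheapest remaining job) gives 254 min, worse by 17.

Min total: 237 min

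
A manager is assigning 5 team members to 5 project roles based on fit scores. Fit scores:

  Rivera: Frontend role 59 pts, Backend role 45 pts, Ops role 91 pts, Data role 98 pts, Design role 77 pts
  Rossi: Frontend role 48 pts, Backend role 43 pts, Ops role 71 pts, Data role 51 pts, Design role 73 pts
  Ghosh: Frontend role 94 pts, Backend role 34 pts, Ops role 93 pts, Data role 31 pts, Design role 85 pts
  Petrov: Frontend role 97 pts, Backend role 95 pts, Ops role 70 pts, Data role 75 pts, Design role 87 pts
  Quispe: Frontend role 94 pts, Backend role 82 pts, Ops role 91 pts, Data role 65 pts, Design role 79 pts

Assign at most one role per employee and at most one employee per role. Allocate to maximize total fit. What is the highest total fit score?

Optimal: Rivera→Data role (98 pts), Rossi→Design role (73 pts), Ghosh→Ops role (93 pts), Petrov→Backend role (95 pts), Quispe→Frontend role (94 pts) — total 98+73+93+95+94 = 453 pts.
Row-greedy (each employee in turn takes its best remaining role) gives 451 pts, worse by 2.
No other one-to-one assignment exceeds 453 pts.

Max total: 453 pts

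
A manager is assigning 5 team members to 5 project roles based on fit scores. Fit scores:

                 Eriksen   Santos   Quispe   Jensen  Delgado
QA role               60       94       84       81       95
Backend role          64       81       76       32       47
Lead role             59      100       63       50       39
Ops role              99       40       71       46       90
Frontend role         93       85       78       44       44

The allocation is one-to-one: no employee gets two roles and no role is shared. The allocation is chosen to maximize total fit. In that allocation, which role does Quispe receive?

Treat this as an assignment problem: match each employee to one role.
Optimal: Eriksen→Frontend role (93 pts), Santos→Lead role (100 pts), Quispe→Backend role (76 pts), Jensen→QA role (81 pts), Delgado→Ops role (90 pts) — total 93+100+76+81+90 = 440 pts.
Row-greedy (each employee in turn takes its best remaining role) gives 374 pts, worse by 66.
Next-best assignment: Eriksen→Ops role, Santos→Lead role, Quispe→Backend role, Jensen→Frontend role, Delgado→QA role = 414 pts.
Swapping Delgado↔Santos (Delgado→Lead role 39 pts, Santos→Ops role 40 pts) loses 111.
Checked against all permutations: 440 pts is optimal.
Quispe's own top role is QA role (84 pts), but forcing Quispe→QA role and reassigning the rest optimally gives only 399 pts — worse by 41.

Quispe receives Backend role.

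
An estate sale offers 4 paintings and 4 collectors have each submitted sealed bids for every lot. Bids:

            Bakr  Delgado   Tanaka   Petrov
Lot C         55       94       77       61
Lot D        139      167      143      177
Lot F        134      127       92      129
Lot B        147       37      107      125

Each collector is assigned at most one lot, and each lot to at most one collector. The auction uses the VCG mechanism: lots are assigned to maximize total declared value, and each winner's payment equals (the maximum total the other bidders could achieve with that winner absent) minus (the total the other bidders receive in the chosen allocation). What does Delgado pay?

Delgado pays $18.

Efficient allocation: Bakr→Lot B ($147), Delgado→Lot F ($127), Tanaka→Lot C ($77), Petrov→Lot D ($177); total welfare W = $528.
Delgado receives Lot F at value $127, so the others get W − 127 = $401.
Without Delgado: best allocation of the remaining 3 bidders over all 4 lots is Bakr→Lot B ($147), Tanaka→Lot D ($143), Petrov→Lot F ($129), total $419.
VCG payment = (others' best without Delgado) − (others' welfare with Delgado) = 419 − 401 = $18.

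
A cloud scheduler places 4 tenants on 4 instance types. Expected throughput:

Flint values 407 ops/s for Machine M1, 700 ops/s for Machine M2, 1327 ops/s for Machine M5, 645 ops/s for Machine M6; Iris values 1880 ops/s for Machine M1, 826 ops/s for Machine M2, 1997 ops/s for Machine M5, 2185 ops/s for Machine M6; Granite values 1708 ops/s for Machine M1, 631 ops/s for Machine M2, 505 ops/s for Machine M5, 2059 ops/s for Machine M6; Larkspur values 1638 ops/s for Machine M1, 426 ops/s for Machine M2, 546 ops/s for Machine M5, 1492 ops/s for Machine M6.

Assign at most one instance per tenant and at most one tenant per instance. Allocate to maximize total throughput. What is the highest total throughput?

Maximum total: 6394 ops/s

Treat this as an assignment problem: match each tenant to one instance.
Optimal: Flint→Machine M2 (700 ops/s), Iris→Machine M5 (1997 ops/s), Granite→Machine M6 (2059 ops/s), Larkspur→Machine M1 (1638 ops/s) — total 700+1997+2059+1638 = 6394 ops/s.
Max-entry greedy (repeatedly take the single best remaining cell) gives 5646 ops/s, worse by 748.
Next-best assignment: Flint→Machine M2, Iris→Machine M5, Granite→Machine M1, Larkspur→Machine M6 = 5897 ops/s.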